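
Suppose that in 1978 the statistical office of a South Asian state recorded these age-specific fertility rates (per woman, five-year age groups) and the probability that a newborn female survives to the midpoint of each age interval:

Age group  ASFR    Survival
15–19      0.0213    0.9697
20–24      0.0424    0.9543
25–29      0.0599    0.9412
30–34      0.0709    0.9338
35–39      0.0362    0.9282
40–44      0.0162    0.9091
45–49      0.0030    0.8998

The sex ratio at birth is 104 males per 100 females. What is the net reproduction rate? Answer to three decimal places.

Proportion female at birth = 100 / (100 + 104) = 0.49020.
Survival-weighted fertility by age (5·fₓ·Sₓ):
  15–19: 5 × 0.0213 × 0.9697 = 0.10327
  20–24: 5 × 0.0424 × 0.9543 = 0.20231
  25–29: 5 × 0.0599 × 0.9412 = 0.28189
  30–34: 5 × 0.0709 × 0.9338 = 0.33103
  35–39: 5 × 0.0362 × 0.9282 = 0.16800
  40–44: 5 × 0.0162 × 0.9091 = 0.07364
  45–49: 5 × 0.0030 × 0.8998 = 0.01350
Sum = 1.17364
NRR = 0.49020 × 1.17364 = 0.57532
An NRR under 1 implies long-run decline under these rates.

0.575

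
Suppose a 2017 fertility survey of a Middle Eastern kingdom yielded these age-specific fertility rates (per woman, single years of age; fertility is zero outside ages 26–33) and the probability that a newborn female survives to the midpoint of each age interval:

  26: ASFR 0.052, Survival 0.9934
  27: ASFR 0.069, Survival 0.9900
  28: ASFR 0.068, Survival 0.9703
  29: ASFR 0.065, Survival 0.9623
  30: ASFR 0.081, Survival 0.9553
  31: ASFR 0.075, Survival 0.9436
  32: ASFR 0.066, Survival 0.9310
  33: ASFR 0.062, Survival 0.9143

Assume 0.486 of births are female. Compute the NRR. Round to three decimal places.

Proportion female at birth = 0.486.
Weighting each age-specific rate by interval width and survival:
  26: 1 × 0.052 × 0.9934 = 0.05166
  27: 1 × 0.069 × 0.9900 = 0.06831
  28: 1 × 0.068 × 0.9703 = 0.06598
  29: 1 × 0.065 × 0.9623 = 0.06255
  30: 1 × 0.081 × 0.9553 = 0.07738
  31: 1 × 0.075 × 0.9436 = 0.07077
  32: 1 × 0.066 × 0.9310 = 0.06145
  33: 1 × 0.062 × 0.9143 = 0.05669
Sum = 0.51479
NRR = 0.486 × 0.51479 = 0.25019
NRR < 1, so the cohort does not fully replace itself.

0.250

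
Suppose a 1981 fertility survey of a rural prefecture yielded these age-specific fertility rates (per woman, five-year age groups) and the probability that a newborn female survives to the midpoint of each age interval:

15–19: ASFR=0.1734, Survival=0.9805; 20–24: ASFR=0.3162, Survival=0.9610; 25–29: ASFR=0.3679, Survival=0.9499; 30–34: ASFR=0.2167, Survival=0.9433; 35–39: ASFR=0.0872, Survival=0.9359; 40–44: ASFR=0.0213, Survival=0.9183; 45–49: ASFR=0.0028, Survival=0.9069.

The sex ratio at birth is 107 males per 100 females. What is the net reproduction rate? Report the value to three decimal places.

2.733

Proportion female at birth = 100 / (100 + 107) = 0.48309.
Survival-weighted fertility by age (5·fₓ·Sₓ):
  15–19: 5 × 0.1734 × 0.9805 = 0.85009
  20–24: 5 × 0.3162 × 0.9610 = 1.51934
  25–29: 5 × 0.3679 × 0.9499 = 1.74734
  30–34: 5 × 0.2167 × 0.9433 = 1.02207
  35–39: 5 × 0.0872 × 0.9359 = 0.40805
  40–44: 5 × 0.0213 × 0.9183 = 0.09780
  45–49: 5 × 0.0028 × 0.9069 = 0.01270
Sum = 5.65739
NRR = 0.48309 × 5.65739 = 2.73303
With NRR above 1 the population is above replacement fertility.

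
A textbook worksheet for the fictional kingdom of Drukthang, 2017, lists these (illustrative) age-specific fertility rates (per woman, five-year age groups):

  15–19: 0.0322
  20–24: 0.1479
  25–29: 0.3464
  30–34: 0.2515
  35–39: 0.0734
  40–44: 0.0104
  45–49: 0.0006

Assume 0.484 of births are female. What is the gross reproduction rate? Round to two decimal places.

2.09

Proportion female at birth = 0.484.
Sum of ASFRs = 0.0322 + 0.1479 + 0.3464 + 0.2515 + 0.0734 + 0.0104 + 0.0006 = 0.8624
TFR = 5 × 0.8624 = 4.312
GRR = 0.484 × 4.312 = 2.08701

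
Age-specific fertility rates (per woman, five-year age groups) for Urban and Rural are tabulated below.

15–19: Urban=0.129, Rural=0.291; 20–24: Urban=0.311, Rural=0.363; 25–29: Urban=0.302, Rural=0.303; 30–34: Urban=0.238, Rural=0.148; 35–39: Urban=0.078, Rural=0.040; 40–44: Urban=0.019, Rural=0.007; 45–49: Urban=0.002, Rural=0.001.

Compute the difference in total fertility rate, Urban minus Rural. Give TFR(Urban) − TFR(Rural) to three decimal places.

Urban:
  Sum of ASFRs = 0.129 + 0.311 + 0.302 + 0.238 + 0.078 + 0.019 + 0.002 = 1.079
  TFR = 5 × 1.079 = 5.395
Rural:
  Sum of ASFRs = 0.291 + 0.363 + 0.303 + 0.148 + 0.040 + 0.007 + 0.001 = 1.153
  TFR = 5 × 1.153 = 5.765
Difference = 5.395 − 5.765 = -0.37

-0.370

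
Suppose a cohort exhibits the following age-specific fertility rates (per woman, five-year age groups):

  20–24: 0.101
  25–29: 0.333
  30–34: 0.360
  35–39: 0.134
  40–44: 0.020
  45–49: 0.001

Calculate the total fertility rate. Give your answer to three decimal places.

4.745

Sum of ASFRs = 0.101 + 0.333 + 0.360 + 0.134 + 0.020 + 0.001 = 0.949
TFR = 5 × 0.949 = 4.745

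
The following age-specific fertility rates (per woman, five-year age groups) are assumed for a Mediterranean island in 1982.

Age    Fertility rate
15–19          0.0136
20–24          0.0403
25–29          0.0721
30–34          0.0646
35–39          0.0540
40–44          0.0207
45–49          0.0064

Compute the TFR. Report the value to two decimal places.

1.36

Sum of ASFRs = 0.0136 + 0.0403 + 0.0721 + 0.0646 + 0.0540 + 0.0207 + 0.0064 = 0.2717
TFR = 5 × 0.2717 = 1.3585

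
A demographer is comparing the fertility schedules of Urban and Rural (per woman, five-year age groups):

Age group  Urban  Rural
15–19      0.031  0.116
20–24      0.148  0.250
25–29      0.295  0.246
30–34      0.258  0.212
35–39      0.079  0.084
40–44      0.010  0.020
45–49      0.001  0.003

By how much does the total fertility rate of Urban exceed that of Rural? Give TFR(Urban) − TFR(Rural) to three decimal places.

-0.545

Urban:
  Sum of ASFRs = 0.031 + 0.148 + 0.295 + 0.258 + 0.079 + 0.010 + 0.001 = 0.822
  TFR = 5 × 0.822 = 4.11
Rural:
  Sum of ASFRs = 0.116 + 0.250 + 0.246 + 0.212 + 0.084 + 0.020 + 0.003 = 0.931
  TFR = 5 × 0.931 = 4.655
Difference = 4.11 − 4.655 = -0.545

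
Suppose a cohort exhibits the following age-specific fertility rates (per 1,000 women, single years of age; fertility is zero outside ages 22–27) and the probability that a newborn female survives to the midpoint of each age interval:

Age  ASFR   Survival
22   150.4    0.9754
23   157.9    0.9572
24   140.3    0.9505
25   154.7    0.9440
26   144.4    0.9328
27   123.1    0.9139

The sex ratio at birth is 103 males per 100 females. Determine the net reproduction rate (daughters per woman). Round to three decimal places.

Proportion female at birth = 100 / (100 + 103) = 0.49261.
Each age group contributes 1 × ASFR × survival:
  22: 1 × 150.4/1000 × 0.9754 = 0.14670
  23: 1 × 157.9/1000 × 0.9572 = 0.15114
  24: 1 × 140.3/1000 × 0.9505 = 0.13336
  25: 1 × 154.7/1000 × 0.9440 = 0.14604
  26: 1 × 144.4/1000 × 0.9328 = 0.13470
  27: 1 × 123.1/1000 × 0.9139 = 0.11250
Sum = 0.82444
NRR = 0.49261 × 0.82444 = 0.40613

0.406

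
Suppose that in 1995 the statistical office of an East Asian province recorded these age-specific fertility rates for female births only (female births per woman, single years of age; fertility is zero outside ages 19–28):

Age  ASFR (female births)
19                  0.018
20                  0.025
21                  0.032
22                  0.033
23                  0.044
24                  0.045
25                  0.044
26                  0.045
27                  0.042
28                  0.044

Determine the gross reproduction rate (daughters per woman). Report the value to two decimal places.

Sum of female ASFRs = 0.018 + 0.025 + 0.032 + 0.033 + 0.044 + 0.045 + 0.044 + 0.045 + 0.042 + 0.044 = 0.372
GRR = 0.372

0.37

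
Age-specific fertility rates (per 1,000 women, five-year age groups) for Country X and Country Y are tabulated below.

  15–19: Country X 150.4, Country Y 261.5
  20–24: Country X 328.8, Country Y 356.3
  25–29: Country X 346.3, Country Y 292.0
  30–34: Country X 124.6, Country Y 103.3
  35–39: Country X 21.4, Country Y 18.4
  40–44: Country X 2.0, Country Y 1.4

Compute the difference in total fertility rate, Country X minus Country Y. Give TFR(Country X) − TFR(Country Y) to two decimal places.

Country X:
  Sum of ASFRs = 150.4 + 328.8 + 346.3 + 124.6 + 21.4 + 2.0 = 973.5
  TFR = 5 × 973.5 / 1000 = 4.8675
Country Y:
  Sum of ASFRs = 261.5 + 356.3 + 292.0 + 103.3 + 18.4 + 1.4 = 1032.9
  TFR = 5 × 1032.9 / 1000 = 5.1645
Difference = 4.8675 − 5.1645 = -0.297

-0.30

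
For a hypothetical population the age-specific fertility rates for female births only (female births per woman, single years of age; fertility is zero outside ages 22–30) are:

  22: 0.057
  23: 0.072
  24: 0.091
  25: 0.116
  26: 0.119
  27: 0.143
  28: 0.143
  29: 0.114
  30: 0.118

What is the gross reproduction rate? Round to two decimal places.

Sum of female ASFRs = 0.057 + 0.072 + 0.091 + 0.116 + 0.119 + 0.143 + 0.143 + 0.114 + 0.118 = 0.973
GRR = 0.973

0.97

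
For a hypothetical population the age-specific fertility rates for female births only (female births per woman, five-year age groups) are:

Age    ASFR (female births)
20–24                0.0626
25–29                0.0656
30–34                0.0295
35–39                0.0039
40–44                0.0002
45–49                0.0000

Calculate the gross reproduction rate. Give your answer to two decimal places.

Sum of female ASFRs = 0.0626 + 0.0656 + 0.0295 + 0.0039 + 0.0002 + 0.0000 = 0.1618
GRR = 5 × 0.1618 = 0.809

0.81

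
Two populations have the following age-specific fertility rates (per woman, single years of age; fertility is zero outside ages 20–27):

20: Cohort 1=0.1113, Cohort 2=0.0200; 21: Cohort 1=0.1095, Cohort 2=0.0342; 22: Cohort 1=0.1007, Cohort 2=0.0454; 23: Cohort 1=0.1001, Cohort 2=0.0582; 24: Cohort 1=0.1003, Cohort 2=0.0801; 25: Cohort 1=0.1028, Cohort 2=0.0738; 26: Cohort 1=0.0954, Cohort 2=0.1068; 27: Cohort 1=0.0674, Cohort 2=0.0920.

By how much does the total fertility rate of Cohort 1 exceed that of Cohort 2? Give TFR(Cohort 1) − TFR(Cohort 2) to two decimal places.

0.28

Cohort 1:
  Sum of ASFRs = 0.1113 + 0.1095 + 0.1007 + 0.1001 + 0.1003 + 0.1028 + 0.0954 + 0.0674 = 0.7875
  TFR = 0.7875
Cohort 2:
  Sum of ASFRs = 0.0200 + 0.0342 + 0.0454 + 0.0582 + 0.0801 + 0.0738 + 0.1068 + 0.0920 = 0.5105
  TFR = 0.5105
Difference = 0.7875 − 0.5105 = 0.277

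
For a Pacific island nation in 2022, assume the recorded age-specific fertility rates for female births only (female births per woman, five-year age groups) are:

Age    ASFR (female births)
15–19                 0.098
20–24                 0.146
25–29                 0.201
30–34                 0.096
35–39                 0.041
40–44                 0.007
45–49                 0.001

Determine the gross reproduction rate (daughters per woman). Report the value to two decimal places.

2.95

Sum of female ASFRs = 0.098 + 0.146 + 0.201 + 0.096 + 0.041 + 0.007 + 0.001 = 0.590
GRR = 5 × 0.590 = 2.95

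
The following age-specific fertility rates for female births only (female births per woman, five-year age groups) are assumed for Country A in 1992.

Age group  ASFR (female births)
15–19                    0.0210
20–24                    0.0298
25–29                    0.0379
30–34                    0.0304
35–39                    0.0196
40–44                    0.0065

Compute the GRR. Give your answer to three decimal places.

0.726

Sum of female ASFRs = 0.0210 + 0.0298 + 0.0379 + 0.0304 + 0.0196 + 0.0065 = 0.1452
GRR = 5 × 0.1452 = 0.726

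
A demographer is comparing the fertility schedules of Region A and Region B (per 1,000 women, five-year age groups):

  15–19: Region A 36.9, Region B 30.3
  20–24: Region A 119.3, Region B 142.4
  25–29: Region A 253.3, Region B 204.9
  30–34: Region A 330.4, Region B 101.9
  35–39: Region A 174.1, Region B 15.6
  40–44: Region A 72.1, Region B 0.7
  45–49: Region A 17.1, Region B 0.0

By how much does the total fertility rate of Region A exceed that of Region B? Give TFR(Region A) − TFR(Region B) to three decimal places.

Region A:
  Sum of ASFRs = 36.9 + 119.3 + 253.3 + 330.4 + 174.1 + 72.1 + 17.1 = 1003.2
  TFR = 5 × 1003.2 / 1000 = 5.016
Region B:
  Sum of ASFRs = 30.3 + 142.4 + 204.9 + 101.9 + 15.6 + 0.7 + 0.0 = 495.8
  TFR = 5 × 495.8 / 1000 = 2.479
Difference = 5.016 − 2.479 = 2.537

2.537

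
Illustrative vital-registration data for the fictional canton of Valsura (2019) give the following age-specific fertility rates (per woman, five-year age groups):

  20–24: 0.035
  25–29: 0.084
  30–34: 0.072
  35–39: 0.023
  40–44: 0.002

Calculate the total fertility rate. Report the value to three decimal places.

Sum of ASFRs = 0.035 + 0.084 + 0.072 + 0.023 + 0.002 = 0.216
TFR = 5 × 0.216 = 1.08

1.080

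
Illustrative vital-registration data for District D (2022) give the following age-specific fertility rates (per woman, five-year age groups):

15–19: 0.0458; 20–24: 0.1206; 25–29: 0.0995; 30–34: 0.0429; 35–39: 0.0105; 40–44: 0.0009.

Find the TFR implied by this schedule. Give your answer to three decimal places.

Sum of ASFRs = 0.0458 + 0.1206 + 0.0995 + 0.0429 + 0.0105 + 0.0009 = 0.3202
TFR = 5 × 0.3202 = 1.601

1.601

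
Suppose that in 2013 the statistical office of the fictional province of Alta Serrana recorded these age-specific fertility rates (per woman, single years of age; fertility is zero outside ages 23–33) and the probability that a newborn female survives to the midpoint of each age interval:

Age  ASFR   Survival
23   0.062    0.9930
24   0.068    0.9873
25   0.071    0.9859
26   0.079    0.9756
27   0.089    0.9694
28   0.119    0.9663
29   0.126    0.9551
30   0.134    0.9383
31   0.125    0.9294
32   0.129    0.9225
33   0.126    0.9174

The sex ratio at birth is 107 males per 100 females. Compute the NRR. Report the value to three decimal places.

0.519

Proportion female at birth = 100 / (100 + 107) = 0.48309.
Per-age-group product (1 × ASFR × survival probability):
  23: 1 × 0.062 × 0.9930 = 0.06157
  24: 1 × 0.068 × 0.9873 = 0.06714
  25: 1 × 0.071 × 0.9859 = 0.07000
  26: 1 × 0.079 × 0.9756 = 0.07707
  27: 1 × 0.089 × 0.9694 = 0.08628
  28: 1 × 0.119 × 0.9663 = 0.11499
  29: 1 × 0.126 × 0.9551 = 0.12034
  30: 1 × 0.134 × 0.9383 = 0.12573
  31: 1 × 0.125 × 0.9294 = 0.11618
  32: 1 × 0.129 × 0.9225 = 0.11900
  33: 1 × 0.126 × 0.9174 = 0.11559
Sum = 1.07389
NRR = 0.48309 × 1.07389 = 0.51879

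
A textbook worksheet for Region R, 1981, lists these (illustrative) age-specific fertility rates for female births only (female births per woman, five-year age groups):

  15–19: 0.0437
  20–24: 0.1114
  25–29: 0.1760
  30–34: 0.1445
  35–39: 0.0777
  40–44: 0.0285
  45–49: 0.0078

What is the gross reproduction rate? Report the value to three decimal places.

2.948

Sum of female ASFRs = 0.0437 + 0.1114 + 0.1760 + 0.1445 + 0.0777 + 0.0285 + 0.0078 = 0.5896
GRR = 5 × 0.5896 = 2.948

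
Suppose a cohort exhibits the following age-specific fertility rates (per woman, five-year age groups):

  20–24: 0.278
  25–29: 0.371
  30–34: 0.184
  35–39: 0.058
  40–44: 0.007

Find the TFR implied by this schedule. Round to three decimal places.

Sum of ASFRs = 0.278 + 0.371 + 0.184 + 0.058 + 0.007 = 0.898
TFR = 5 × 0.898 = 4.49

4.490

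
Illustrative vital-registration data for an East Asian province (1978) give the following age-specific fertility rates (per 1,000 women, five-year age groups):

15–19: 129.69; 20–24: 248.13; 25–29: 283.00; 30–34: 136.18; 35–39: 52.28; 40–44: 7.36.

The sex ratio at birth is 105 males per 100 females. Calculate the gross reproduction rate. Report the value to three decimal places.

Proportion female at birth = 100 / (100 + 105) = 0.48780.
Sum of ASFRs = 129.69 + 248.13 + 283.00 + 136.18 + 52.28 + 7.36 = 856.64
TFR = 5 × 856.64 / 1000 = 4.2832
GRR = 0.48780 × 4.2832 = 2.08934

2.089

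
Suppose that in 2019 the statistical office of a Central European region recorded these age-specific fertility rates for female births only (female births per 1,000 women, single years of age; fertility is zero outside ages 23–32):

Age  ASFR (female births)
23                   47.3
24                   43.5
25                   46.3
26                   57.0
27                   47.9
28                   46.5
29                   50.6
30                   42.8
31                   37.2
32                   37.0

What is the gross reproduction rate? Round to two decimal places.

0.46

Sum of female ASFRs = 47.3 + 43.5 + 46.3 + 57.0 + 47.9 + 46.5 + 50.6 + 42.8 + 37.2 + 37.0 = 456.1
GRR = 456.1 / 1000 = 0.4561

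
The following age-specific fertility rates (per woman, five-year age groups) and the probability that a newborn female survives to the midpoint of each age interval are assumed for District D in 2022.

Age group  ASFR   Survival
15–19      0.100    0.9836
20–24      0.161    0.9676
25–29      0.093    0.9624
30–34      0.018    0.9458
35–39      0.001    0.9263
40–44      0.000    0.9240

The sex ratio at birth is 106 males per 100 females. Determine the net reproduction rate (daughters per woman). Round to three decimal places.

0.878

Proportion female at birth = 100 / (100 + 106) = 0.48544.
Each age group contributes 5 × ASFR × survival:
  15–19: 5 × 0.100 × 0.9836 = 0.49180
  20–24: 5 × 0.161 × 0.9676 = 0.77892
  25–29: 5 × 0.093 × 0.9624 = 0.44752
  30–34: 5 × 0.018 × 0.9458 = 0.08512
  35–39: 5 × 0.001 × 0.9263 = 0.00463
  40–44: 5 × 0.000 × 0.9240 = 0.00000
Sum = 1.80799
NRR = 0.48544 × 1.80799 = 0.87767
With NRR below 1 the population is below replacement fertility.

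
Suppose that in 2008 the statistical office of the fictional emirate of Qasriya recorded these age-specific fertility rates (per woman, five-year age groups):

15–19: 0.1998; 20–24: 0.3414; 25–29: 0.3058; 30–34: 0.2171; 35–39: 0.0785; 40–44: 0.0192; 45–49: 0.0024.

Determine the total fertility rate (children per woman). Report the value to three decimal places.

Sum of ASFRs = 0.1998 + 0.3414 + 0.3058 + 0.2171 + 0.0785 + 0.0192 + 0.0024 = 1.1642
TFR = 5 × 1.1642 = 5.821

5.821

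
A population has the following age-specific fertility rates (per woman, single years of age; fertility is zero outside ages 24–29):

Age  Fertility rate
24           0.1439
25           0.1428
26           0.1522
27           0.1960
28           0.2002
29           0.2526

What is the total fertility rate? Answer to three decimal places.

Sum of ASFRs = 0.1439 + 0.1428 + 0.1522 + 0.1960 + 0.2002 + 0.2526 = 1.0877
TFR = 1.0877

1.088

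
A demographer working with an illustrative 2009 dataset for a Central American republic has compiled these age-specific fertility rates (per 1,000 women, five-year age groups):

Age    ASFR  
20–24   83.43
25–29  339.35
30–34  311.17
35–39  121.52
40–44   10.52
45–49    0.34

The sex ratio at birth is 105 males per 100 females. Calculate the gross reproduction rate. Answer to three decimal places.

Proportion female at birth = 100 / (100 + 105) = 0.48780.
Sum of ASFRs = 83.43 + 339.35 + 311.17 + 121.52 + 10.52 + 0.34 = 866.33
TFR = 5 × 866.33 / 1000 = 4.33165
GRR = 0.48780 × 4.33165 = 2.11298

2.113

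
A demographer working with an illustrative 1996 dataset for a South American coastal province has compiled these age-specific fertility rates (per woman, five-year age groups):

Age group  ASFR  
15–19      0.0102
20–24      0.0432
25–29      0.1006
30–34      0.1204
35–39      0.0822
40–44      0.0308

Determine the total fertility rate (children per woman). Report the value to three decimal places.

1.937

Sum of ASFRs = 0.0102 + 0.0432 + 0.1006 + 0.1204 + 0.0822 + 0.0308 = 0.3874
TFR = 5 × 0.3874 = 1.937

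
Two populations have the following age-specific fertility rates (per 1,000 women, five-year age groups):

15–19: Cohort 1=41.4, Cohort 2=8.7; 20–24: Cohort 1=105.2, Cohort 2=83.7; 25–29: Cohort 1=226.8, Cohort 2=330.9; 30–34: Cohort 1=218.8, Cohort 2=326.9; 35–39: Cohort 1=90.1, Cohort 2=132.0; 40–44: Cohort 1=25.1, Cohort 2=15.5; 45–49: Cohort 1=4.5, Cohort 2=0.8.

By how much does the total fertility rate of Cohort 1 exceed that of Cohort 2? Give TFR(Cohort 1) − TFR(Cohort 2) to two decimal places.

Cohort 1:
  Sum of ASFRs = 41.4 + 105.2 + 226.8 + 218.8 + 90.1 + 25.1 + 4.5 = 711.9
  TFR = 5 × 711.9 / 1000 = 3.5595
Cohort 2:
  Sum of ASFRs = 8.7 + 83.7 + 330.9 + 326.9 + 132.0 + 15.5 + 0.8 = 898.5
  TFR = 5 × 898.5 / 1000 = 4.4925
Difference = 3.5595 − 4.4925 = -0.933

-0.93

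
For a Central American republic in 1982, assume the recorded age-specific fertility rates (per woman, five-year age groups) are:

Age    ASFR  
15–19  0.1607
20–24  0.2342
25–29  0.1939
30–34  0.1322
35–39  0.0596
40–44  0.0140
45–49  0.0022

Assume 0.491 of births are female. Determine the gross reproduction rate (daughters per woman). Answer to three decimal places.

Proportion female at birth = 0.491.
Sum of ASFRs = 0.1607 + 0.2342 + 0.1939 + 0.1322 + 0.0596 + 0.0140 + 0.0022 = 0.7968
TFR = 5 × 0.7968 = 3.984
GRR = 0.491 × 3.984 = 1.95614

1.956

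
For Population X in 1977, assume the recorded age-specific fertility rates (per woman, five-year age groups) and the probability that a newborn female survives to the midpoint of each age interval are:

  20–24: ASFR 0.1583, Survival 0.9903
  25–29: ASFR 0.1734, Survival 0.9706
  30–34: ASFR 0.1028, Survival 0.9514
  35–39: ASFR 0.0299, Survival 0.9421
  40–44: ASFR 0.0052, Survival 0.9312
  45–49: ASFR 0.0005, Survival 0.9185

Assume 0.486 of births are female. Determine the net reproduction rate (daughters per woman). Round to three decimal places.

1.109

Proportion female at birth = 0.486.
Weighting each age-specific rate by interval width and survival:
  20–24: 5 × 0.1583 × 0.9903 = 0.78382
  25–29: 5 × 0.1734 × 0.9706 = 0.84151
  30–34: 5 × 0.1028 × 0.9514 = 0.48902
  35–39: 5 × 0.0299 × 0.9421 = 0.14084
  40–44: 5 × 0.0052 × 0.9312 = 0.02421
  45–49: 5 × 0.0005 × 0.9185 = 0.00230
Sum = 2.28170
NRR = 0.486 × 2.28170 = 1.10891
An NRR exceeding 1 indicates intrinsic growth under these rates.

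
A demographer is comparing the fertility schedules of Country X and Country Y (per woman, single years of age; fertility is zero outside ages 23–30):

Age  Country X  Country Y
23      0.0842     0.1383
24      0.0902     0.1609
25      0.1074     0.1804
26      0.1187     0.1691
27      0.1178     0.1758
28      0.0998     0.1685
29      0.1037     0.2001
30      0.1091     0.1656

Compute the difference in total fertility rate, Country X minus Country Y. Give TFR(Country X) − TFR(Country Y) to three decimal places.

Country X:
  Sum of ASFRs = 0.0842 + 0.0902 + 0.1074 + 0.1187 + 0.1178 + 0.0998 + 0.1037 + 0.1091 = 0.8309
  TFR = 0.8309
Country Y:
  Sum of ASFRs = 0.1383 + 0.1609 + 0.1804 + 0.1691 + 0.1758 + 0.1685 + 0.2001 + 0.1656 = 1.3587
  TFR = 1.3587
Difference = 0.8309 − 1.3587 = -0.5278

-0.528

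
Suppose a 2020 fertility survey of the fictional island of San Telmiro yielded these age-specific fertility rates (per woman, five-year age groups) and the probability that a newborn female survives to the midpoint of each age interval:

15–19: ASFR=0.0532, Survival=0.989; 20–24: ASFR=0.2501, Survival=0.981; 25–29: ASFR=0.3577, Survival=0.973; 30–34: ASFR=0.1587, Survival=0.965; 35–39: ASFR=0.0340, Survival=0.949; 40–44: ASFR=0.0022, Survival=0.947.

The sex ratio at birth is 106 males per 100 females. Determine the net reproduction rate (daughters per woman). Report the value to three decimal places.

Proportion female at birth = 100 / (100 + 106) = 0.48544.
Weighting each age-specific rate by interval width and survival:
  15–19: 5 × 0.0532 × 0.989 = 0.26307
  20–24: 5 × 0.2501 × 0.981 = 1.22674
  25–29: 5 × 0.3577 × 0.973 = 1.74021
  30–34: 5 × 0.1587 × 0.965 = 0.76573
  35–39: 5 × 0.0340 × 0.949 = 0.16133
  40–44: 5 × 0.0022 × 0.947 = 0.01042
Sum = 4.16750
NRR = 0.48544 × 4.16750 = 2.02307

2.023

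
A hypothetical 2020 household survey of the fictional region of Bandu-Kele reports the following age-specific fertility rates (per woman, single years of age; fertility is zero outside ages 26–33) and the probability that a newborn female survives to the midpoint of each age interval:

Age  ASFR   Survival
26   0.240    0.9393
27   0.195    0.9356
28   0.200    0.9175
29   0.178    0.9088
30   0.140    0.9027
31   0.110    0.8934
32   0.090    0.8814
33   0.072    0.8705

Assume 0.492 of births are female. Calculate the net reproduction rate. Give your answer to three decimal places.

0.551

Proportion female at birth = 0.492.
Per-age-group product (1 × ASFR × survival probability):
  26: 1 × 0.240 × 0.9393 = 0.22543
  27: 1 × 0.195 × 0.9356 = 0.18244
  28: 1 × 0.200 × 0.9175 = 0.18350
  29: 1 × 0.178 × 0.9088 = 0.16177
  30: 1 × 0.140 × 0.9027 = 0.12638
  31: 1 × 0.110 × 0.8934 = 0.09827
  32: 1 × 0.090 × 0.8814 = 0.07933
  33: 1 × 0.072 × 0.8705 = 0.06268
Sum = 1.11980
NRR = 0.492 × 1.11980 = 0.55094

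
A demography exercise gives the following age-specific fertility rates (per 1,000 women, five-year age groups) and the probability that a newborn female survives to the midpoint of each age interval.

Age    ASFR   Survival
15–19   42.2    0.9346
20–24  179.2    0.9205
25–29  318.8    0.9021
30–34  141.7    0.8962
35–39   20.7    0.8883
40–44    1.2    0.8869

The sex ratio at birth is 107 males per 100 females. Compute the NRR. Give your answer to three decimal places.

1.542

Proportion female at birth = 100 / (100 + 107) = 0.48309.
Per-age-group product (5 × ASFR × survival probability):
  15–19: 5 × 42.2/1000 × 0.9346 = 0.19720
  20–24: 5 × 179.2/1000 × 0.9205 = 0.82477
  25–29: 5 × 318.8/1000 × 0.9021 = 1.43795
  30–34: 5 × 141.7/1000 × 0.8962 = 0.63496
  35–39: 5 × 20.7/1000 × 0.8883 = 0.09194
  40–44: 5 × 1.2/1000 × 0.8869 = 0.00532
Sum = 3.19214
NRR = 0.48309 × 3.19214 = 1.54209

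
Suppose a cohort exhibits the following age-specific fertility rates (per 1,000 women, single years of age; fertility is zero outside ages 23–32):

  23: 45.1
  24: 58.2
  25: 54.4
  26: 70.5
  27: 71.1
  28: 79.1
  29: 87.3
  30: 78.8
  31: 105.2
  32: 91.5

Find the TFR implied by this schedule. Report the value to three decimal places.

0.741

Sum of ASFRs = 45.1 + 58.2 + 54.4 + 70.5 + 71.1 + 79.1 + 87.3 + 78.8 + 105.2 + 91.5 = 741.2
TFR = 741.2 / 1000 = 0.7412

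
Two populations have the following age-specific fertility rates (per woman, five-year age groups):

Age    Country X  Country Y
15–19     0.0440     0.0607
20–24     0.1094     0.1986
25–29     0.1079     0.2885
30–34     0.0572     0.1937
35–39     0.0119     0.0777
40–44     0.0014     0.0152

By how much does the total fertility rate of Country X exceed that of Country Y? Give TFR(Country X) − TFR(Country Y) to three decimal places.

Country X:
  Sum of ASFRs = 0.0440 + 0.1094 + 0.1079 + 0.0572 + 0.0119 + 0.0014 = 0.3318
  TFR = 5 × 0.3318 = 1.659
Country Y:
  Sum of ASFRs = 0.0607 + 0.1986 + 0.2885 + 0.1937 + 0.0777 + 0.0152 = 0.8344
  TFR = 5 × 0.8344 = 4.172
Difference = 1.659 − 4.172 = -2.513

-2.513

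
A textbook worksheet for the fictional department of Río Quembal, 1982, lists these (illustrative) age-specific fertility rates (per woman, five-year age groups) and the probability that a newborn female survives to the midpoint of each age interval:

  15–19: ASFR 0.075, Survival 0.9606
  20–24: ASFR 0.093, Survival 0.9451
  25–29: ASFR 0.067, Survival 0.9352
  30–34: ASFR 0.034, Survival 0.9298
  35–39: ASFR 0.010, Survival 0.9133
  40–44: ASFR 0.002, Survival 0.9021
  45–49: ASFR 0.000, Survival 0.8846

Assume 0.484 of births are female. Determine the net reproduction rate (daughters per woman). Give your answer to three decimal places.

0.642

Proportion female at birth = 0.484.
Survival-weighted fertility by age (5·fₓ·Sₓ):
  15–19: 5 × 0.075 × 0.9606 = 0.36023
  20–24: 5 × 0.093 × 0.9451 = 0.43947
  25–29: 5 × 0.067 × 0.9352 = 0.31329
  30–34: 5 × 0.034 × 0.9298 = 0.15807
  35–39: 5 × 0.010 × 0.9133 = 0.04567
  40–44: 5 × 0.002 × 0.9021 = 0.00902
  45–49: 5 × 0.000 × 0.8846 = 0.00000
Sum = 1.32575
NRR = 0.484 × 1.32575 = 0.64166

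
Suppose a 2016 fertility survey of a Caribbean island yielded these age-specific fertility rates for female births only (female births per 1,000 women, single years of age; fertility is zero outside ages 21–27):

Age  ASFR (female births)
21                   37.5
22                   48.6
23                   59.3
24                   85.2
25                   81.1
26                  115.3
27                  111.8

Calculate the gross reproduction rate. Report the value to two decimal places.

Sum of female ASFRs = 37.5 + 48.6 + 59.3 + 85.2 + 81.1 + 115.3 + 111.8 = 538.8
GRR = 538.8 / 1000 = 0.5388

0.54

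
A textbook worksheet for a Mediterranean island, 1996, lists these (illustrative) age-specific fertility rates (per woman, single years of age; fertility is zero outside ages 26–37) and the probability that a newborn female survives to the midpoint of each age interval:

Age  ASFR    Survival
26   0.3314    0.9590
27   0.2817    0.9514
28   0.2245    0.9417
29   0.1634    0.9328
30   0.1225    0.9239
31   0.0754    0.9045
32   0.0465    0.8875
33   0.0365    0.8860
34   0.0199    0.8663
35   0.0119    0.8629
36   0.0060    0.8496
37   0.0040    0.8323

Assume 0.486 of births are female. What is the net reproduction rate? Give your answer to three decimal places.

0.603

Proportion female at birth = 0.486.
Each age group contributes 1 × ASFR × survival:
  26: 1 × 0.3314 × 0.9590 = 0.31781
  27: 1 × 0.2817 × 0.9514 = 0.26801
  28: 1 × 0.2245 × 0.9417 = 0.21141
  29: 1 × 0.1634 × 0.9328 = 0.15242
  30: 1 × 0.1225 × 0.9239 = 0.11318
  31: 1 × 0.0754 × 0.9045 = 0.06820
  32: 1 × 0.0465 × 0.8875 = 0.04127
  33: 1 × 0.0365 × 0.8860 = 0.03234
  34: 1 × 0.0199 × 0.8663 = 0.01724
  35: 1 × 0.0119 × 0.8629 = 0.01027
  36: 1 × 0.0060 × 0.8496 = 0.00510
  37: 1 × 0.0040 × 0.8323 = 0.00333
Sum = 1.24058
NRR = 0.486 × 1.24058 = 0.60292
NRR < 1, so the cohort does not fully replace itself.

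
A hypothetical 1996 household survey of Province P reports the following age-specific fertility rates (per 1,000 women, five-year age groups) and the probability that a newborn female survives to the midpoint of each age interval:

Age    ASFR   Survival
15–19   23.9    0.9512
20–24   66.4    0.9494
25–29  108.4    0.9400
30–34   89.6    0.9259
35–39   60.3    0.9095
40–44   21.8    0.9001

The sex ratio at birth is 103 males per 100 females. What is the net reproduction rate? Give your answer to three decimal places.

Proportion female at birth = 100 / (100 + 103) = 0.49261.
Weighting each age-specific rate by interval width and survival:
  15–19: 5 × 23.9/1000 × 0.9512 = 0.11367
  20–24: 5 × 66.4/1000 × 0.9494 = 0.31520
  25–29: 5 × 108.4/1000 × 0.9400 = 0.50948
  30–34: 5 × 89.6/1000 × 0.9259 = 0.41480
  35–39: 5 × 60.3/1000 × 0.9095 = 0.27421
  40–44: 5 × 21.8/1000 × 0.9001 = 0.09811
Sum = 1.72547
NRR = 0.49261 × 1.72547 = 0.84998

0.850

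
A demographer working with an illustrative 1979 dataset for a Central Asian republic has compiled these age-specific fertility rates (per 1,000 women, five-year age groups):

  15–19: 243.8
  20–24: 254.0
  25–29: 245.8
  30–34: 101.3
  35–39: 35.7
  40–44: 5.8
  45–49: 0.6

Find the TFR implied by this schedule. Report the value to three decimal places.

Sum of ASFRs = 243.8 + 254.0 + 245.8 + 101.3 + 35.7 + 5.8 + 0.6 = 887.0
TFR = 5 × 887.0 / 1000 = 4.435

4.435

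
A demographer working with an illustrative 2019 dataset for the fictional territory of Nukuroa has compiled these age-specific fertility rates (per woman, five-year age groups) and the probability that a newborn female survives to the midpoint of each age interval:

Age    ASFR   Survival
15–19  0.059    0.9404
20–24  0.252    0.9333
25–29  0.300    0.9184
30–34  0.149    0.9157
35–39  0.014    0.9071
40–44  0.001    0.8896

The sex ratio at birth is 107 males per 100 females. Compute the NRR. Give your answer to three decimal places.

Proportion female at birth = 100 / (100 + 107) = 0.48309.
Survival-weighted fertility by age (5·fₓ·Sₓ):
  15–19: 5 × 0.059 × 0.9404 = 0.27742
  20–24: 5 × 0.252 × 0.9333 = 1.17596
  25–29: 5 × 0.300 × 0.9184 = 1.37760
  30–34: 5 × 0.149 × 0.9157 = 0.68220
  35–39: 5 × 0.014 × 0.9071 = 0.06350
  40–44: 5 × 0.001 × 0.8896 = 0.00445
Sum = 3.58113
NRR = 0.48309 × 3.58113 = 1.73001

1.730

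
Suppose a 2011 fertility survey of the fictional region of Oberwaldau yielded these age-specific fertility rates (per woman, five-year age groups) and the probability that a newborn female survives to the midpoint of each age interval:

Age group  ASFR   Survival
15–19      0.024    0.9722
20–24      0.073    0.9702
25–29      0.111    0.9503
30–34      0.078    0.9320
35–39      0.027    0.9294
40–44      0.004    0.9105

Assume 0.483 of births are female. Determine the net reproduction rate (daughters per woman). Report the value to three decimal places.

0.727

Proportion female at birth = 0.483.
Each age group contributes 5 × ASFR × survival:
  15–19: 5 × 0.024 × 0.9722 = 0.11666
  20–24: 5 × 0.073 × 0.9702 = 0.35412
  25–29: 5 × 0.111 × 0.9503 = 0.52742
  30–34: 5 × 0.078 × 0.9320 = 0.36348
  35–39: 5 × 0.027 × 0.9294 = 0.12547
  40–44: 5 × 0.004 × 0.9105 = 0.01821
Sum = 1.50536
NRR = 0.483 × 1.50536 = 0.72709
An NRR under 1 implies long-run decline under these rates.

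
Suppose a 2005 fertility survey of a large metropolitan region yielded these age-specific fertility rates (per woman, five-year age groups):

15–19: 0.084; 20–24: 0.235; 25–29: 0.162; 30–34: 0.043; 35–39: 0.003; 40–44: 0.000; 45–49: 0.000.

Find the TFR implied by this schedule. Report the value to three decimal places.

2.635

Sum of ASFRs = 0.084 + 0.235 + 0.162 + 0.043 + 0.003 + 0.000 + 0.000 = 0.527
TFR = 5 × 0.527 = 2.635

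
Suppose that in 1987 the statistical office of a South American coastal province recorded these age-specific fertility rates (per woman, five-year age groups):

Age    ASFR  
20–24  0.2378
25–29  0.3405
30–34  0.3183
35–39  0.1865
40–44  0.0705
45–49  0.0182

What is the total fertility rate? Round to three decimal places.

Sum of ASFRs = 0.2378 + 0.3405 + 0.3183 + 0.1865 + 0.0705 + 0.0182 = 1.1718
TFR = 5 × 1.1718 = 5.859

5.859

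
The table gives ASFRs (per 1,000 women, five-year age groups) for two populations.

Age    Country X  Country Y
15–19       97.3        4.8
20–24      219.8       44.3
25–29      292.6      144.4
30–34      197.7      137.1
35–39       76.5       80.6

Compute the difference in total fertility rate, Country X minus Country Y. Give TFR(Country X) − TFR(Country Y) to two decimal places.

Country X:
  Sum of ASFRs = 97.3 + 219.8 + 292.6 + 197.7 + 76.5 = 883.9
  TFR = 5 × 883.9 / 1000 = 4.4195
Country Y:
  Sum of ASFRs = 4.8 + 44.3 + 144.4 + 137.1 + 80.6 = 411.2
  TFR = 5 × 411.2 / 1000 = 2.056
Difference = 4.4195 − 2.056 = 2.3635

2.36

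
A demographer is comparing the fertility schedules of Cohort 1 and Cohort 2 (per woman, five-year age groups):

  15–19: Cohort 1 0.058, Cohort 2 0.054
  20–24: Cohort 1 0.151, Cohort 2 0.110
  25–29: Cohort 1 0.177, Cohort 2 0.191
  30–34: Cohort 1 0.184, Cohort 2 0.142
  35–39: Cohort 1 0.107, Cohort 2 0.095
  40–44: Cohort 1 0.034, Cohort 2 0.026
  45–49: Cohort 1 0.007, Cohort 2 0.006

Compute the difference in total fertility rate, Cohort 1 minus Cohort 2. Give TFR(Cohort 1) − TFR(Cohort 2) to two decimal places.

0.47

Cohort 1:
  Sum of ASFRs = 0.058 + 0.151 + 0.177 + 0.184 + 0.107 + 0.034 + 0.007 = 0.718
  TFR = 5 × 0.718 = 3.59
Cohort 2:
  Sum of ASFRs = 0.054 + 0.110 + 0.191 + 0.142 + 0.095 + 0.026 + 0.006 = 0.624
  TFR = 5 × 0.624 = 3.12
Difference = 3.59 − 3.12 = 0.47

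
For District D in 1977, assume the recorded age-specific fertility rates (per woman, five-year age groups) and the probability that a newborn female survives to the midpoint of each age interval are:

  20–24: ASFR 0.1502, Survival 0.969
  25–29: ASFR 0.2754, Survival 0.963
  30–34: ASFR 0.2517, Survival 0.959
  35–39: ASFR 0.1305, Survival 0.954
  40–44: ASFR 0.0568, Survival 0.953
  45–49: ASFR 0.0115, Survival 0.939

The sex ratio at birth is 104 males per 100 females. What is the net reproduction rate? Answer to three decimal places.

2.063

Proportion female at birth = 100 / (100 + 104) = 0.49020.
Weighting each age-specific rate by interval width and survival:
  20–24: 5 × 0.1502 × 0.969 = 0.72772
  25–29: 5 × 0.2754 × 0.963 = 1.32605
  30–34: 5 × 0.2517 × 0.959 = 1.20690
  35–39: 5 × 0.1305 × 0.954 = 0.62249
  40–44: 5 × 0.0568 × 0.953 = 0.27065
  45–49: 5 × 0.0115 × 0.939 = 0.05399
Sum = 4.20780
NRR = 0.49020 × 4.20780 = 2.06266
With NRR above 1 the population is above replacement fertility.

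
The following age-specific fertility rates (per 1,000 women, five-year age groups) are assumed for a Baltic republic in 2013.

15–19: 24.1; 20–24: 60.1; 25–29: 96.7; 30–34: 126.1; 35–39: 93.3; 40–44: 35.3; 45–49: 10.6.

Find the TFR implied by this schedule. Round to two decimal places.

Sum of ASFRs = 24.1 + 60.1 + 96.7 + 126.1 + 93.3 + 35.3 + 10.6 = 446.2
TFR = 5 × 446.2 / 1000 = 2.231

2.23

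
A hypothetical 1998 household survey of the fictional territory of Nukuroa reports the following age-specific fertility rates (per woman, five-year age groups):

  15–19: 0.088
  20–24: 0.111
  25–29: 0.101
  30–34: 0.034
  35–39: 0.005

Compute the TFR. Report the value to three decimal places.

1.695

Sum of ASFRs = 0.088 + 0.111 + 0.101 + 0.034 + 0.005 = 0.339
TFR = 5 × 0.339 = 1.695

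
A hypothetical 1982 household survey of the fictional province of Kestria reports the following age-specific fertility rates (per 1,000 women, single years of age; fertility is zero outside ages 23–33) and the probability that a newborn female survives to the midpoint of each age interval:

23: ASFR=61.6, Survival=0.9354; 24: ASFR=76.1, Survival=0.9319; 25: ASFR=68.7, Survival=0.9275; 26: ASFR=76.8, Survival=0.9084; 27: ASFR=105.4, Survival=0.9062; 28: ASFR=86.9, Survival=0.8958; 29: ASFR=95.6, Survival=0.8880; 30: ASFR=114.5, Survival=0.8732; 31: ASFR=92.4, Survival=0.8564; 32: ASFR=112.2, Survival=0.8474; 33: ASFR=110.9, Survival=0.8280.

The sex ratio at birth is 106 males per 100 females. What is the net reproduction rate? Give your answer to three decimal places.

0.430

Proportion female at birth = 100 / (100 + 106) = 0.48544.
Per-age-group product (1 × ASFR × survival probability):
  23: 1 × 61.6/1000 × 0.9354 = 0.05762
  24: 1 × 76.1/1000 × 0.9319 = 0.07092
  25: 1 × 68.7/1000 × 0.9275 = 0.06372
  26: 1 × 76.8/1000 × 0.9084 = 0.06977
  27: 1 × 105.4/1000 × 0.9062 = 0.09551
  28: 1 × 86.9/1000 × 0.8958 = 0.07785
  29: 1 × 95.6/1000 × 0.8880 = 0.08489
  30: 1 × 114.5/1000 × 0.8732 = 0.09998
  31: 1 × 92.4/1000 × 0.8564 = 0.07913
  32: 1 × 112.2/1000 × 0.8474 = 0.09508
  33: 1 × 110.9/1000 × 0.8280 = 0.09183
Sum = 0.88630
NRR = 0.48544 × 0.88630 = 0.43025
An NRR under 1 implies long-run decline under these rates.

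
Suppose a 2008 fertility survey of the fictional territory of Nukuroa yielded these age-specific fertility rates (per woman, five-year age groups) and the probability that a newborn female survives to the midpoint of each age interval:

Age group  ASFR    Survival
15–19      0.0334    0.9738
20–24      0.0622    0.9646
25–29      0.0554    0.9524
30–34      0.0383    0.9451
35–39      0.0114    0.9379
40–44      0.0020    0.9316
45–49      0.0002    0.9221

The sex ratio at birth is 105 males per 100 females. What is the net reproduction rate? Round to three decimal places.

0.474

Proportion female at birth = 100 / (100 + 105) = 0.48780.
Per-age-group product (5 × ASFR × survival probability):
  15–19: 5 × 0.0334 × 0.9738 = 0.16262
  20–24: 5 × 0.0622 × 0.9646 = 0.29999
  25–29: 5 × 0.0554 × 0.9524 = 0.26381
  30–34: 5 × 0.0383 × 0.9451 = 0.18099
  35–39: 5 × 0.0114 × 0.9379 = 0.05346
  40–44: 5 × 0.0020 × 0.9316 = 0.00932
  45–49: 5 × 0.0002 × 0.9221 = 0.00092
Sum = 0.97111
NRR = 0.48780 × 0.97111 = 0.47371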